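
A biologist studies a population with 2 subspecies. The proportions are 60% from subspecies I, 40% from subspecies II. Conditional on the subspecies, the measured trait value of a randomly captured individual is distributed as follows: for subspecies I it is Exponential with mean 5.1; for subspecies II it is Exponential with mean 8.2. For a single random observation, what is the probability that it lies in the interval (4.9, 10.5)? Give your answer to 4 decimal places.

Conditional on each subspecies, P(4.9 < X < 10.5): I: 0.254989; II: 0.27225.
By total probability, P(4.9 < X < 10.5) = 0.6·0.254989 + 0.4·0.27225 = 0.261893.

0.2619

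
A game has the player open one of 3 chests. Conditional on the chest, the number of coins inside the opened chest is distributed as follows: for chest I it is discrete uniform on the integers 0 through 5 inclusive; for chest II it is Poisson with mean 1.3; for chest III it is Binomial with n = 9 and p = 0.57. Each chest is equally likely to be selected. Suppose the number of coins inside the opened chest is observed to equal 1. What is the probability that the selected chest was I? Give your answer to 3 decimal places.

0.316

Likelihoods P(X=1 | ·): I: 0.166667; II: 0.354291; III: 0.00599605.
Posterior ∝ prior × likelihood. Numerator for I: 0.333333·0.166667 = 0.0555556.
Normalizing constant: 0.333333·0.166667 + 0.333333·0.354291 + 0.333333·0.00599605 = 0.175651.
P(I | observation) = 0.0555556 / 0.175651 = 0.316283.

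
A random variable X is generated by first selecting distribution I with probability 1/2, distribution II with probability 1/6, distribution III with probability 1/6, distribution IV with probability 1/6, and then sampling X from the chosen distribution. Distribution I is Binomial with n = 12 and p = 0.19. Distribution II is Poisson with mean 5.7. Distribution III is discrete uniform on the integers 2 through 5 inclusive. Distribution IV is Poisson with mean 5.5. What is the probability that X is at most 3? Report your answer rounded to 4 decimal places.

Conditional on each component, P(X ≤ 3): I: 0.820453; II: 0.180048; III: 0.5; IV: 0.201699.
By total probability, P(X ≤ 3) = 0.5·0.820453 + 0.166667·0.180048 + 0.166667·0.5 + 0.166667·0.201699 = 0.557184.

0.5572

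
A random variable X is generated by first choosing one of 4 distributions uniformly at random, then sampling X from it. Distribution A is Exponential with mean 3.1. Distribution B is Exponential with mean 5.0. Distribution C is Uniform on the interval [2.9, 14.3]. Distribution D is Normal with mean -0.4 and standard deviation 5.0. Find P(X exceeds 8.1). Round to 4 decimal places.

Conditional on each component, P(X > 8.1): A: 0.0733214; B: 0.197899; C: 0.54386; D: 0.0445655.
By total probability, P(X > 8.1) = 0.25·0.0733214 + 0.25·0.197899 + 0.25·0.54386 + 0.25·0.0445655 = 0.214911.

0.2149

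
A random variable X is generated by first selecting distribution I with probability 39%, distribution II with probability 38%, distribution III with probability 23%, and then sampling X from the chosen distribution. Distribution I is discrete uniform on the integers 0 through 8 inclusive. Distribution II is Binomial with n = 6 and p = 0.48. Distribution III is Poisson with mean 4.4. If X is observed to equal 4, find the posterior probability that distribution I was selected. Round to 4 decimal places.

Likelihoods P(X=4 | ·): I: 0.111111; II: 0.215309; III: 0.191736.
Posterior ∝ prior × likelihood. Numerator for I: 0.39·0.111111 = 0.0433333.
Normalizing constant: 0.39·0.111111 + 0.38·0.215309 + 0.23·0.191736 = 0.16925.
P(I | observation) = 0.0433333 / 0.16925 = 0.256031.

0.2560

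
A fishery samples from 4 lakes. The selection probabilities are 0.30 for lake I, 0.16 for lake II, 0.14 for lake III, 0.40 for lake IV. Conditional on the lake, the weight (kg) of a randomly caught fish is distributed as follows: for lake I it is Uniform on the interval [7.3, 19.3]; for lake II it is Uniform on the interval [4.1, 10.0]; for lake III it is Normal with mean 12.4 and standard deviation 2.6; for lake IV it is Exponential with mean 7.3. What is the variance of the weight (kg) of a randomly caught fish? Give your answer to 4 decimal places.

34.6573

Per component, I: μ=13.3, E[X²]=188.89; II: μ=7.05, E[X²]=52.6033; III: μ=12.4, E[X²]=160.52; IV: μ=7.3, E[X²]=106.58.
E[X] = 0.3·13.3 + 0.16·7.05 + 0.14·12.4 + 0.4·7.3 = 9.774.
E[X²] = 0.3·188.89 + 0.16·52.6033 + 0.14·160.52 + 0.4·106.58 = 130.188.
Var(X) = E[X²] − (E[X])² = 130.188 − 95.5311 = 34.6573.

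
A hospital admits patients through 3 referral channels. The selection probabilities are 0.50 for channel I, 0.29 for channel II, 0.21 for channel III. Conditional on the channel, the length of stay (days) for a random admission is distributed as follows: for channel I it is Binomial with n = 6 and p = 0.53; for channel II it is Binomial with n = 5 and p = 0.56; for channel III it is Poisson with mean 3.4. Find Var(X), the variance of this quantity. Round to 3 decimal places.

1.867

Per component, I: μ=3.18, E[X²]=11.607; II: μ=2.8, E[X²]=9.072; III: μ=3.4, E[X²]=14.96.
E[X] = 0.5·3.18 + 0.29·2.8 + 0.21·3.4 = 3.116.
E[X²] = 0.5·11.607 + 0.29·9.072 + 0.21·14.96 = 11.576.
Var(X) = E[X²] − (E[X])² = 11.576 − 9.70946 = 1.86652.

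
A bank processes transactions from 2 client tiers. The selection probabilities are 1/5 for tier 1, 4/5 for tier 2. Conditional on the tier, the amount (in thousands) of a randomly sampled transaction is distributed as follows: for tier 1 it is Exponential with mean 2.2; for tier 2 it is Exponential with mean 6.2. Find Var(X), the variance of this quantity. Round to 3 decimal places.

Per component, 1: μ=2.2, E[X²]=9.68; 2: μ=6.2, E[X²]=76.88.
E[X] = 0.2·2.2 + 0.8·6.2 = 5.4.
E[X²] = 0.2·9.68 + 0.8·76.88 = 63.44.
Var(X) = E[X²] − (E[X])² = 63.44 − 29.16 = 34.28.

34.280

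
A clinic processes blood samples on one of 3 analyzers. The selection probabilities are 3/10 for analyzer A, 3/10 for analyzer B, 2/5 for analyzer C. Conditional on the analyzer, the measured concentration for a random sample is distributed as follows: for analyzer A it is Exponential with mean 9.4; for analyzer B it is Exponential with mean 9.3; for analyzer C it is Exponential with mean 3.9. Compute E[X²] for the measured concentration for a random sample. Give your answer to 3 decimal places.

117.078

For each component E[X²] = Var + (mean)², giving A: 176.72; B: 172.98; C: 30.42.
Overall E[X²] = 0.3·176.72 + 0.3·172.98 + 0.4·30.42 = 117.078.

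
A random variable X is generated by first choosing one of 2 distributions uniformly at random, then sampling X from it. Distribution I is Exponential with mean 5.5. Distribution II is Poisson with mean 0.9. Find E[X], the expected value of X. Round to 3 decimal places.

Component means — I: 5.5; II: 0.9.
E[X] = 0.5·5.5 + 0.5·0.9 = 3.2.

3.200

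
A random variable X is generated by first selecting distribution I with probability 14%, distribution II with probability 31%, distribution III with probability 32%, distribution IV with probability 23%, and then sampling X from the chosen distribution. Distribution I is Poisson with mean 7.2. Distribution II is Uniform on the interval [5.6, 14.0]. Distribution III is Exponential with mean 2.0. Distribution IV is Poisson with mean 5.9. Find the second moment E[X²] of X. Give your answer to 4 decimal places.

For each component E[X²] = Var + (mean)², giving I: 59.04; II: 101.92; III: 8; IV: 40.71.
Overall E[X²] = 0.14·59.04 + 0.31·101.92 + 0.32·8 + 0.23·40.71 = 51.7841.

51.7841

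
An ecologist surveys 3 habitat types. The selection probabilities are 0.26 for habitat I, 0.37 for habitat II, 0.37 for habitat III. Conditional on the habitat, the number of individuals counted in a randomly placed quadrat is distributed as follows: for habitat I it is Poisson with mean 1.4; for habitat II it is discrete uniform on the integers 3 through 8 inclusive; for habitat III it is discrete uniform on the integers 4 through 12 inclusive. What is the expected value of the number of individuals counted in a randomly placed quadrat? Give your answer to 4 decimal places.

Component means — I: 1.4; II: 5.5; III: 8.
E[X] = 0.26·1.4 + 0.37·5.5 + 0.37·8 = 5.359.

5.3590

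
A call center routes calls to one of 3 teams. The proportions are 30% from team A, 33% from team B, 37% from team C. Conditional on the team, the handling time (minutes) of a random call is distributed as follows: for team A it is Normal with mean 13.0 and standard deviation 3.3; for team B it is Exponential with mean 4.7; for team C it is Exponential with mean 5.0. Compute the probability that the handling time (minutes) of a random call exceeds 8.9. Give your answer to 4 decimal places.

0.3800

Conditional on each team, P(X > 8.9): A: 0.89296; B: 0.150526; C: 0.168638.
By total probability, P(X > 8.9) = 0.3·0.89296 + 0.33·0.150526 + 0.37·0.168638 = 0.379958.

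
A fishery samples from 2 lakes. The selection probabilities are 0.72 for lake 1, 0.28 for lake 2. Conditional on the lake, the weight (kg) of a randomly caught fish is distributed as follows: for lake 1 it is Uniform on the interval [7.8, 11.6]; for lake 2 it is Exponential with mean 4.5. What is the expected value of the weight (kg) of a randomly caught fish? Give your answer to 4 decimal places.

8.2440

Component means — 1: 9.7; 2: 4.5.
E[X] = 0.72·9.7 + 0.28·4.5 = 8.244.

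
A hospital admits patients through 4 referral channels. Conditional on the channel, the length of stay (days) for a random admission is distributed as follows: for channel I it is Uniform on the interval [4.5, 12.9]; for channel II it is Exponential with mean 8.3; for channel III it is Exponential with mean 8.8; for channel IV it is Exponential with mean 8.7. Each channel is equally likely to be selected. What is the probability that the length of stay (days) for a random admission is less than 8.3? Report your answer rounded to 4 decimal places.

0.5775

Conditional on each channel, P(X < 8.3): I: 0.452381; II: 0.632121; III: 0.610613; IV: 0.614812.
By total probability, P(X < 8.3) = 0.25·0.452381 + 0.25·0.632121 + 0.25·0.610613 + 0.25·0.614812 = 0.577482.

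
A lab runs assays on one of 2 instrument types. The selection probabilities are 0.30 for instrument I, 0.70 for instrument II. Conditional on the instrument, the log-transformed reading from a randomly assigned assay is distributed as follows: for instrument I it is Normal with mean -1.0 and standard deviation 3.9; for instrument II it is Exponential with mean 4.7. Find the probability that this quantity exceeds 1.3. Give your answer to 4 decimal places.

0.6142

Conditional on each instrument, P(X > 1.3): I: 0.277681; II: 0.758361.
By total probability, P(X > 1.3) = 0.3·0.277681 + 0.7·0.758361 = 0.614157.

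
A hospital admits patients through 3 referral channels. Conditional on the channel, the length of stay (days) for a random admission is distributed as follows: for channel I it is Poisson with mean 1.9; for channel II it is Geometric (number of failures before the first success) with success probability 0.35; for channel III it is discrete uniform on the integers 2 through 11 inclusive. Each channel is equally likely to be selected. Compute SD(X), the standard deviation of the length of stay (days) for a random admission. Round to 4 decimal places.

Per component, I: μ=1.9, E[X²]=5.51; II: μ=1.85714, E[X²]=8.7551; III: μ=6.5, E[X²]=50.5.
E[X] = 0.333333·1.9 + 0.333333·1.85714 + 0.333333·6.5 = 3.41905.
E[X²] = 0.333333·5.51 + 0.333333·8.7551 + 0.333333·50.5 = 21.5884.
Var(X) = E[X²] − (E[X])² = 21.5884 − 11.6899 = 9.89848.
SD(X) = √9.89848 = 3.14619.

3.1462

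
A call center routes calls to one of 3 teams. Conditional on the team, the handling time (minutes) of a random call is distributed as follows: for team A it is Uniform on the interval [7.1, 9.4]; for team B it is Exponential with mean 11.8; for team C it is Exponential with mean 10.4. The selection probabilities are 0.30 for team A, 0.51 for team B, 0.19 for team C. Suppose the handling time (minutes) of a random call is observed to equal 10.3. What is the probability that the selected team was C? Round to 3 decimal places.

Likelihoods f(10.3 | ·): A: 0; B: 0.0354022; C: 0.0357148.
Posterior ∝ prior × likelihood. Numerator for C: 0.19·0.0357148 = 0.00678581.
Normalizing constant: 0.3·0 + 0.51·0.0354022 + 0.19·0.0357148 = 0.0248409.
P(C | observation) = 0.00678581 / 0.0248409 = 0.27317.

0.273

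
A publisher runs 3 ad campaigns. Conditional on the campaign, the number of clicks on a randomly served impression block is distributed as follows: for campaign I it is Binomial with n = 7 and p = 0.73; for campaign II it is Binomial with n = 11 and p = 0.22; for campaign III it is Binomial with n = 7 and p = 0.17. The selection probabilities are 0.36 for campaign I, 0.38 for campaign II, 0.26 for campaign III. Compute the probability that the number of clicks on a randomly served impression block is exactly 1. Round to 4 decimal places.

0.1785

Conditional on each campaign, P(X = 1): I: 0.00197972; II: 0.201726; III: 0.389059.
By total probability, P(X = 1) = 0.36·0.00197972 + 0.38·0.201726 + 0.26·0.389059 = 0.178524.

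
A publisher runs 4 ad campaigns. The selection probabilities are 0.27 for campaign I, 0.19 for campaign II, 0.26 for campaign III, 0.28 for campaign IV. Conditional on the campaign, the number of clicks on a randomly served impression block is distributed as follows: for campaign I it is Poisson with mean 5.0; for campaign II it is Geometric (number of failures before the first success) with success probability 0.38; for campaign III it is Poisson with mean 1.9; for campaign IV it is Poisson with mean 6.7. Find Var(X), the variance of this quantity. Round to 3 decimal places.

9.058

Per component, I: μ=5, E[X²]=30; II: μ=1.63158, E[X²]=6.95568; III: μ=1.9, E[X²]=5.51; IV: μ=6.7, E[X²]=51.59.
E[X] = 0.27·5 + 0.19·1.63158 + 0.26·1.9 + 0.28·6.7 = 4.03.
E[X²] = 0.27·30 + 0.19·6.95568 + 0.26·5.51 + 0.28·51.59 = 25.2994.
Var(X) = E[X²] − (E[X])² = 25.2994 − 16.2409 = 9.05848.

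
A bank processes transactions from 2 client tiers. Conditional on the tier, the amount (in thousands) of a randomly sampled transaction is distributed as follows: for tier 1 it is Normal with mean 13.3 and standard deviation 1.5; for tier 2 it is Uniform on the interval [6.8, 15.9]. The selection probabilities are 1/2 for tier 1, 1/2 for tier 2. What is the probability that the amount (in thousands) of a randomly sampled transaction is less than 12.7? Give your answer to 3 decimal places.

Conditional on each tier, P(X < 12.7): 1: 0.344578; 2: 0.648352.
By total probability, P(X < 12.7) = 0.5·0.344578 + 0.5·0.648352 = 0.496465.

0.496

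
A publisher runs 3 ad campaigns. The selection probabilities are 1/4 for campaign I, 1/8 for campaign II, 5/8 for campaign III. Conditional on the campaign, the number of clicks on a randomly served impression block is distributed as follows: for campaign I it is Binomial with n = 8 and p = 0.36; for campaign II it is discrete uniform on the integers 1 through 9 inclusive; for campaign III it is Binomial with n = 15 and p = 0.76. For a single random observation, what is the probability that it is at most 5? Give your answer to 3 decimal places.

0.312

Conditional on each campaign, P(X ≤ 5): I: 0.970741; II: 0.555556; III: 0.000559912.
By total probability, P(X ≤ 5) = 0.25·0.970741 + 0.125·0.555556 + 0.625·0.000559912 = 0.31248.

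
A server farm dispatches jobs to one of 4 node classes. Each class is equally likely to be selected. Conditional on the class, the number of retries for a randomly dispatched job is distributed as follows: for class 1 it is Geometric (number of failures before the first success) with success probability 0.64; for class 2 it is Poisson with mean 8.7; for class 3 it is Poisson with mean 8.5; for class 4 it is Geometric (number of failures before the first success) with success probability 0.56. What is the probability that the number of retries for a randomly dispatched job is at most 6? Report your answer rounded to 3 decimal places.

Conditional on each class, P(X ≤ 6): 1: 0.999216; 2: 0.235488; 3: 0.256178; 4: 0.996807.
By total probability, P(X ≤ 6) = 0.25·0.999216 + 0.25·0.235488 + 0.25·0.256178 + 0.25·0.996807 = 0.621922.

0.622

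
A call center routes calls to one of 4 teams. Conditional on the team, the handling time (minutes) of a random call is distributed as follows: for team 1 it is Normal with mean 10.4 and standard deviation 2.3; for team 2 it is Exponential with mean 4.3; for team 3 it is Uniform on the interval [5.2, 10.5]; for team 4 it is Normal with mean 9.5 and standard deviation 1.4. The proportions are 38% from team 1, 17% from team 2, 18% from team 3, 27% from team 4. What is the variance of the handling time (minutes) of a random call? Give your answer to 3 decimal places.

Per component, 1: μ=10.4, E[X²]=113.45; 2: μ=4.3, E[X²]=36.98; 3: μ=7.85, E[X²]=63.9633; 4: μ=9.5, E[X²]=92.21.
E[X] = 0.38·10.4 + 0.17·4.3 + 0.18·7.85 + 0.27·9.5 = 8.661.
E[X²] = 0.38·113.45 + 0.17·36.98 + 0.18·63.9633 + 0.27·92.21 = 85.8077.
Var(X) = E[X²] − (E[X])² = 85.8077 − 75.0129 = 10.7948.

10.795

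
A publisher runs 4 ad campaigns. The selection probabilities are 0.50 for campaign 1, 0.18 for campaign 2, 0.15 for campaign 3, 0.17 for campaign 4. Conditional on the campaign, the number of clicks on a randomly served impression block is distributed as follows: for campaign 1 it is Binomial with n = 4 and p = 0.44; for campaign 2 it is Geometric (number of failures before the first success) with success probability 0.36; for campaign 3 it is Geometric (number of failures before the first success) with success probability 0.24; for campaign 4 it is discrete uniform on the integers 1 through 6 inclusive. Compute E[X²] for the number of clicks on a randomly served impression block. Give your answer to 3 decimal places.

9.561

For each component E[X²] = Var + (mean)², giving 1: 4.0832; 2: 8.09877; 3: 23.2222; 4: 15.1667.
Overall E[X²] = 0.5·4.0832 + 0.18·8.09877 + 0.15·23.2222 + 0.17·15.1667 = 9.56104.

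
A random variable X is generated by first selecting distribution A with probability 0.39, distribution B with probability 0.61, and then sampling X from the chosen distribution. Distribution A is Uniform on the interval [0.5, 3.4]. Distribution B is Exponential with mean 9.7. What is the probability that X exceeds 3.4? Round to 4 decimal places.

Conditional on each component, P(X > 3.4): A: 0; B: 0.704325.
By total probability, P(X > 3.4) = 0.39·0 + 0.61·0.704325 = 0.429638.

0.4296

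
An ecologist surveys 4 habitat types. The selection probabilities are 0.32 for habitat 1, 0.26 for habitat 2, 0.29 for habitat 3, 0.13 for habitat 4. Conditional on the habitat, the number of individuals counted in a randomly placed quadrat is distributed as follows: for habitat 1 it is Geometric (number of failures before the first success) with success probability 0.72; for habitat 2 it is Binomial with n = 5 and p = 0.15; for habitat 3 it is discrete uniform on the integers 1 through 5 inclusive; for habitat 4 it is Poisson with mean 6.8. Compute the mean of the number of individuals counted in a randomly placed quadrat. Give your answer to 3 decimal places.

Component means — 1: 0.388889; 2: 0.75; 3: 3; 4: 6.8.
E[X] = 0.32·0.388889 + 0.26·0.75 + 0.29·3 + 0.13·6.8 = 2.07344.

2.073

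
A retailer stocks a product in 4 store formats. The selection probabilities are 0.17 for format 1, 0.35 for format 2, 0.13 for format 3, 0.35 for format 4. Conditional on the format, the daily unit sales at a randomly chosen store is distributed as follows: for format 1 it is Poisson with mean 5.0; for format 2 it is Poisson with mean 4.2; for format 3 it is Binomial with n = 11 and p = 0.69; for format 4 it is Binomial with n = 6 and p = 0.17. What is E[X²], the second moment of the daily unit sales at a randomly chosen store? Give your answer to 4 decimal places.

For each component E[X²] = Var + (mean)², giving 1: 30; 2: 21.84; 3: 59.961; 4: 1.887.
Overall E[X²] = 0.17·30 + 0.35·21.84 + 0.13·59.961 + 0.35·1.887 = 21.1994.

21.1994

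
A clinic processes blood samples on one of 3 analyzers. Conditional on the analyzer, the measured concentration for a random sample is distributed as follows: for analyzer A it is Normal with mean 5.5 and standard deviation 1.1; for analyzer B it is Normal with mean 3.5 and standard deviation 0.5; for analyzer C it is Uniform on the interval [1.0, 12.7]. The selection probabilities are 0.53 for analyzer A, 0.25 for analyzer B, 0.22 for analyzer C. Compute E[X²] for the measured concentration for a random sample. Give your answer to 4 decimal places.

For each component E[X²] = Var + (mean)², giving A: 31.46; B: 12.5; C: 58.33.
Overall E[X²] = 0.53·31.46 + 0.25·12.5 + 0.22·58.33 = 32.6314.

32.6314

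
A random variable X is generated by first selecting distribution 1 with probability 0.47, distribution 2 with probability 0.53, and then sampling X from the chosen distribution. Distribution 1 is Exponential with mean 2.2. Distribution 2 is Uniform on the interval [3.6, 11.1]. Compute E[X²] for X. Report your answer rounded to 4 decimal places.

For each component E[X²] = Var + (mean)², giving 1: 9.68; 2: 58.71.
Overall E[X²] = 0.47·9.68 + 0.53·58.71 = 35.6659.

35.6659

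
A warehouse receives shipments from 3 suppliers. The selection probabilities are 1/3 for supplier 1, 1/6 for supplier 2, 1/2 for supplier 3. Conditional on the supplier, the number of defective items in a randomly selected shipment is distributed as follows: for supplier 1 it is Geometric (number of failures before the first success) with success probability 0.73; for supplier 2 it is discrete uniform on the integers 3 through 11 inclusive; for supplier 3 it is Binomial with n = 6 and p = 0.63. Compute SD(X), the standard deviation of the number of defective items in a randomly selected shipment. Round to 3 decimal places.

Per component, 1: μ=0.369863, E[X²]=0.64346; 2: μ=7, E[X²]=55.6667; 3: μ=3.78, E[X²]=15.687.
E[X] = 0.333333·0.369863 + 0.166667·7 + 0.5·3.78 = 3.17995.
E[X²] = 0.333333·0.64346 + 0.166667·55.6667 + 0.5·15.687 = 17.3358.
Var(X) = E[X²] − (E[X])² = 17.3358 − 10.1121 = 7.22365.
SD(X) = √7.22365 = 2.68769.

2.688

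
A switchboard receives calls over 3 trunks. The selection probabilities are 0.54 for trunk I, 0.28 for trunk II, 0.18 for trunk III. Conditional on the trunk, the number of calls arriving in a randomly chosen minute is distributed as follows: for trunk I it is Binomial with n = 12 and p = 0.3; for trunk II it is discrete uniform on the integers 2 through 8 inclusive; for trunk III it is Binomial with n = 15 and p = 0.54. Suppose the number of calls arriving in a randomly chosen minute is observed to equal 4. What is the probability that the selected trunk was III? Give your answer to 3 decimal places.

Likelihoods P(X=4 | ·): I: 0.23114; II: 0.142857; III: 0.0226487.
Posterior ∝ prior × likelihood. Numerator for III: 0.18·0.0226487 = 0.00407677.
Normalizing constant: 0.54·0.23114 + 0.28·0.142857 + 0.18·0.0226487 = 0.168892.
P(III | observation) = 0.00407677 / 0.168892 = 0.0241383.

0.024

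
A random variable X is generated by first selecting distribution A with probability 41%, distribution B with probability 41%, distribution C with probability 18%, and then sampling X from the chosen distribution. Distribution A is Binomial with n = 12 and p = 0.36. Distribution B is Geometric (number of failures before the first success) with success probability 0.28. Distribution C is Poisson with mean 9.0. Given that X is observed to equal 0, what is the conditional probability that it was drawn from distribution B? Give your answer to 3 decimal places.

Likelihoods P(X=0 | ·): A: 0.00472237; B: 0.28; C: 0.00012341.
Posterior ∝ prior × likelihood. Numerator for B: 0.41·0.28 = 0.1148.
Normalizing constant: 0.41·0.00472237 + 0.41·0.28 + 0.18·0.00012341 = 0.116758.
P(B | observation) = 0.1148 / 0.116758 = 0.983227.

0.983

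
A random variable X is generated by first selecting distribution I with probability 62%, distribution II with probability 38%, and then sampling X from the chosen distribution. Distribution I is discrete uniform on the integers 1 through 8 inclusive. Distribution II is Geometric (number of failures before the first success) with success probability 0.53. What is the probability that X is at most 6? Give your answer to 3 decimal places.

Conditional on each component, P(X ≤ 6): I: 0.75; II: 0.994934.
By total probability, P(X ≤ 6) = 0.62·0.75 + 0.38·0.994934 = 0.843075.

0.843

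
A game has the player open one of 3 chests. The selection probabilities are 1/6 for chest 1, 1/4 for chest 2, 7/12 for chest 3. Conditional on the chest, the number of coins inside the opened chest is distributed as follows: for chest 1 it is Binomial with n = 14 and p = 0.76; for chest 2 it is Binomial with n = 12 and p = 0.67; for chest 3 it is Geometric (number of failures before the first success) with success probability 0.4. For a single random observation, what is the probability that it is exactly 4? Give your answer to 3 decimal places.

Conditional on each chest, P(X = 4): 1: 0.000211739; 2: 0.0140287; 3: 0.05184.
By total probability, P(X = 4) = 0.166667·0.000211739 + 0.25·0.0140287 + 0.583333·0.05184 = 0.0337825.

0.034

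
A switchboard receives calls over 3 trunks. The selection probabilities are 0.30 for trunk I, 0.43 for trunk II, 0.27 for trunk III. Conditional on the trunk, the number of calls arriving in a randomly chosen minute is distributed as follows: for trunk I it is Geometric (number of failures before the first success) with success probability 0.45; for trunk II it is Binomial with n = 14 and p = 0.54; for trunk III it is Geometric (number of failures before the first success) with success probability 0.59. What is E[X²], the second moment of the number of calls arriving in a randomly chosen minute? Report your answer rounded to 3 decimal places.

For each component E[X²] = Var + (mean)², giving I: 4.20988; II: 60.6312; III: 1.66073.
Overall E[X²] = 0.3·4.20988 + 0.43·60.6312 + 0.27·1.66073 = 27.7828.

27.783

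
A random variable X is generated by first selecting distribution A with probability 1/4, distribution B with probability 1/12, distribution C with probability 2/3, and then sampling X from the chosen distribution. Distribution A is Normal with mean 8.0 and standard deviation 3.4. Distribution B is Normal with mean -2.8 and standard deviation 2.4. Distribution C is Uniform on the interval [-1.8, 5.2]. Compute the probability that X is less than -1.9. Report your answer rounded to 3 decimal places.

0.054

Conditional on each component, P(X < -1.9): A: 0.00179697; B: 0.64617; C: 0.
By total probability, P(X < -1.9) = 0.25·0.00179697 + 0.0833333·0.64617 + 0.666667·0 = 0.0542967.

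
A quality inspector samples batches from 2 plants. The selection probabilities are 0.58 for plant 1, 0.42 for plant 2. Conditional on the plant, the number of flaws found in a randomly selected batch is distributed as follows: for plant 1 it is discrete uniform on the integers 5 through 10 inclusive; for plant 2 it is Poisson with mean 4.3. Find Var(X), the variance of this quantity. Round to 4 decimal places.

Per component, 1: μ=7.5, E[X²]=59.1667; 2: μ=4.3, E[X²]=22.79.
E[X] = 0.58·7.5 + 0.42·4.3 = 6.156.
E[X²] = 0.58·59.1667 + 0.42·22.79 = 43.8885.
Var(X) = E[X²] − (E[X])² = 43.8885 − 37.8963 = 5.99213.

5.9921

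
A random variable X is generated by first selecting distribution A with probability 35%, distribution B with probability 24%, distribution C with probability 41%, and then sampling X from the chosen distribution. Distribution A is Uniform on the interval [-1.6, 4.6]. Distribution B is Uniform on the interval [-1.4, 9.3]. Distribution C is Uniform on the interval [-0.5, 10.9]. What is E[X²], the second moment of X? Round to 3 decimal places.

23.470

For each component E[X²] = Var + (mean)², giving A: 5.45333; B: 25.1433; C: 37.87.
Overall E[X²] = 0.35·5.45333 + 0.24·25.1433 + 0.41·37.87 = 23.4698.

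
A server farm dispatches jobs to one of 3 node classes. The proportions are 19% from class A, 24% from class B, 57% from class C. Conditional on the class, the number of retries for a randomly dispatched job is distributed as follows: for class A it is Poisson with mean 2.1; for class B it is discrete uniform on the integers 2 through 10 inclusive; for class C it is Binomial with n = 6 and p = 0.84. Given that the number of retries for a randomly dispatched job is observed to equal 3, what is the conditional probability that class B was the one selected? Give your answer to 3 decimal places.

0.295

Likelihoods P(X=3 | ·): A: 0.189011; B: 0.111111; C: 0.0485543.
Posterior ∝ prior × likelihood. Numerator for B: 0.24·0.111111 = 0.0266667.
Normalizing constant: 0.19·0.189011 + 0.24·0.111111 + 0.57·0.0485543 = 0.0902548.
P(B | observation) = 0.0266667 / 0.0902548 = 0.29546.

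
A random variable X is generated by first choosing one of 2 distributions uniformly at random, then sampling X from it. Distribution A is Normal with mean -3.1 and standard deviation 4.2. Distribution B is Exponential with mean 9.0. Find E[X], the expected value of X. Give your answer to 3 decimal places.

Component means — A: -3.1; B: 9.
E[X] = 0.5·-3.1 + 0.5·9 = 2.95.

2.950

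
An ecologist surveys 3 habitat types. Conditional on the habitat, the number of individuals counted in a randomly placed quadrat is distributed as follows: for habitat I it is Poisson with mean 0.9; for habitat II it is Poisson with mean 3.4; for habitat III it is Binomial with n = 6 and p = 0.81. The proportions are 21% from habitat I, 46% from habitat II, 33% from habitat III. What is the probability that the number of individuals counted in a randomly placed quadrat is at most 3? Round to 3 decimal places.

0.493

Conditional on each habitat, P(X ≤ 3): I: 0.986541; II: 0.558357; III: 0.086979.
By total probability, P(X ≤ 3) = 0.21·0.986541 + 0.46·0.558357 + 0.33·0.086979 = 0.492721.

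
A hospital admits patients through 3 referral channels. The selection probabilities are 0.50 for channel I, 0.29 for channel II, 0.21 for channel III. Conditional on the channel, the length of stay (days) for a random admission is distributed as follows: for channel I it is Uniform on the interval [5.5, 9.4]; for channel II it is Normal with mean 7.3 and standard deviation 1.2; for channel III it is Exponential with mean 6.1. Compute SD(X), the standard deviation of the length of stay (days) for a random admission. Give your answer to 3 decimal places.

Per component, I: μ=7.45, E[X²]=56.77; II: μ=7.3, E[X²]=54.73; III: μ=6.1, E[X²]=74.42.
E[X] = 0.5·7.45 + 0.29·7.3 + 0.21·6.1 = 7.123.
E[X²] = 0.5·56.77 + 0.29·54.73 + 0.21·74.42 = 59.8849.
Var(X) = E[X²] − (E[X])² = 59.8849 − 50.7371 = 9.14777.
SD(X) = √9.14777 = 3.02453.

3.025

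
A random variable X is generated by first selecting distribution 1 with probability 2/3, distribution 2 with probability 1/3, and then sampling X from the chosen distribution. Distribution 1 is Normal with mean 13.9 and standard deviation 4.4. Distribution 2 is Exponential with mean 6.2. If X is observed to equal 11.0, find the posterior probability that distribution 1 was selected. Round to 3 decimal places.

0.842

Likelihoods f(11.0 | ·): 1: 0.0729673; 2: 0.0273581.
Posterior ∝ prior × likelihood. Numerator for 1: 0.666667·0.0729673 = 0.0486449.
Normalizing constant: 0.666667·0.0729673 + 0.333333·0.0273581 = 0.0577643.
P(1 | observation) = 0.0486449 / 0.0577643 = 0.842128.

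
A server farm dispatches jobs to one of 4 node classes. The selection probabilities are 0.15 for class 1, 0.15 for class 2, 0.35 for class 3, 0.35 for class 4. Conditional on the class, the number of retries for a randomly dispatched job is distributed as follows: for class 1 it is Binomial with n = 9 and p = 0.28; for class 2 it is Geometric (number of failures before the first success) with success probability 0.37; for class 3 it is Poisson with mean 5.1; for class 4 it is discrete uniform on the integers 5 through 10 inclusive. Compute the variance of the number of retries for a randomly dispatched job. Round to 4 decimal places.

8.5108

Per component, 1: μ=2.52, E[X²]=8.1648; 2: μ=1.7027, E[X²]=7.5011; 3: μ=5.1, E[X²]=31.11; 4: μ=7.5, E[X²]=59.1667.
E[X] = 0.15·2.52 + 0.15·1.7027 + 0.35·5.1 + 0.35·7.5 = 5.04341.
E[X²] = 0.15·8.1648 + 0.15·7.5011 + 0.35·31.11 + 0.35·59.1667 = 33.9467.
Var(X) = E[X²] − (E[X])² = 33.9467 − 25.4359 = 8.51078.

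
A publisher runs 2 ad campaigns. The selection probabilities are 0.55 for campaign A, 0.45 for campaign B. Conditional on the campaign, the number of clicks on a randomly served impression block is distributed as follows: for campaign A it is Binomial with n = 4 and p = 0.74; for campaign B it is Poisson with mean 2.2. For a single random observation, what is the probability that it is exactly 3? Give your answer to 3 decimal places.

0.320

Conditional on each campaign, P(X = 3): A: 0.421433; B: 0.196639.
By total probability, P(X = 3) = 0.55·0.421433 + 0.45·0.196639 = 0.320276.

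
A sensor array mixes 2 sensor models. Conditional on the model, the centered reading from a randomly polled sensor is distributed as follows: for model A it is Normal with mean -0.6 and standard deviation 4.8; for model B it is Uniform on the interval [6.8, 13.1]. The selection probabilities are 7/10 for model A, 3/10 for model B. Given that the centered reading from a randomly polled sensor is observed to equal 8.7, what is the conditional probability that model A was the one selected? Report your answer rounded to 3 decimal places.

0.158

Likelihoods f(8.7 | ·): A: 0.0127209; B: 0.15873.
Posterior ∝ prior × likelihood. Numerator for A: 0.7·0.0127209 = 0.00890464.
Normalizing constant: 0.7·0.0127209 + 0.3·0.15873 = 0.0565237.
P(A | observation) = 0.00890464 / 0.0565237 = 0.157538.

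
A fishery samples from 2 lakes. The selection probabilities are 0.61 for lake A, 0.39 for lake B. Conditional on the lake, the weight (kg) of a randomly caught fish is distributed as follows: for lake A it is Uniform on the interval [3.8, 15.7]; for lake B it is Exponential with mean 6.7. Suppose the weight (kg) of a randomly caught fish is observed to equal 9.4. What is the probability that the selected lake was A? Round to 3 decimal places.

Likelihoods f(9.4 | ·): A: 0.0840336; B: 0.0366958.
Posterior ∝ prior × likelihood. Numerator for A: 0.61·0.0840336 = 0.0512605.
Normalizing constant: 0.61·0.0840336 + 0.39·0.0366958 = 0.0655719.
P(A | observation) = 0.0512605 / 0.0655719 = 0.781745.

0.782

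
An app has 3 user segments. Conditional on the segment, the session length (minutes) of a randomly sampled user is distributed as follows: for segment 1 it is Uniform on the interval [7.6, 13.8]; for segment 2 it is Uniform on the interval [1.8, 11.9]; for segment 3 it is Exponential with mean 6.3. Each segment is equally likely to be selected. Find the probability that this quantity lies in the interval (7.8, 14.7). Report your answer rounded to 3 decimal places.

Conditional on each segment, P(7.8 < X < 14.7): 1: 0.967742; 2: 0.405941; 3: 0.192964.
By total probability, P(7.8 < X < 14.7) = 0.333333·0.967742 + 0.333333·0.405941 + 0.333333·0.192964 = 0.522216.

0.522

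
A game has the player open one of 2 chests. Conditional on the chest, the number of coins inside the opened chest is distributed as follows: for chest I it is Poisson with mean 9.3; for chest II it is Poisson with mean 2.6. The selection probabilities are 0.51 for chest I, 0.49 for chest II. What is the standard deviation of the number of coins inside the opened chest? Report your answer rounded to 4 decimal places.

Per component, I: μ=9.3, E[X²]=95.79; II: μ=2.6, E[X²]=9.36.
E[X] = 0.51·9.3 + 0.49·2.6 = 6.017.
E[X²] = 0.51·95.79 + 0.49·9.36 = 53.4393.
Var(X) = E[X²] − (E[X])² = 53.4393 − 36.2043 = 17.235.
SD(X) = √17.235 = 4.15151.

4.1515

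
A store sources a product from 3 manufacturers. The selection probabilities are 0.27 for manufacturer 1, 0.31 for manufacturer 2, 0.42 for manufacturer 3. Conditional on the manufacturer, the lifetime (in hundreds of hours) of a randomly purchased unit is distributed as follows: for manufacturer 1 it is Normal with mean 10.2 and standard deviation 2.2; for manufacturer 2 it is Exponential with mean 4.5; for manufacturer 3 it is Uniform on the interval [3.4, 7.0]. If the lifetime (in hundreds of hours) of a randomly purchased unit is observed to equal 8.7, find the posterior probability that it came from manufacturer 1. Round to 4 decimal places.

0.7957

Likelihoods f(8.7 | ·): 1: 0.143728; 2: 0.0321478; 3: 0.
Posterior ∝ prior × likelihood. Numerator for 1: 0.27·0.143728 = 0.0388065.
Normalizing constant: 0.27·0.143728 + 0.31·0.0321478 + 0.42·0 = 0.0487723.
P(1 | observation) = 0.0388065 / 0.0487723 = 0.795666.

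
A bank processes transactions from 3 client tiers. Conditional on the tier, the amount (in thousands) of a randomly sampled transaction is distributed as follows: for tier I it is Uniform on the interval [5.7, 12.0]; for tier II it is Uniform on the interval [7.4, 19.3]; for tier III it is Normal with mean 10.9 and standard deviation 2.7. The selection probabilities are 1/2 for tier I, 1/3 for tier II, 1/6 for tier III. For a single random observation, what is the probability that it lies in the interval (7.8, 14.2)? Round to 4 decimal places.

Conditional on each tier, P(7.8 < X < 14.2): I: 0.666667; II: 0.537815; III: 0.763734.
By total probability, P(7.8 < X < 14.2) = 0.5·0.666667 + 0.333333·0.537815 + 0.166667·0.763734 = 0.639894.

0.6399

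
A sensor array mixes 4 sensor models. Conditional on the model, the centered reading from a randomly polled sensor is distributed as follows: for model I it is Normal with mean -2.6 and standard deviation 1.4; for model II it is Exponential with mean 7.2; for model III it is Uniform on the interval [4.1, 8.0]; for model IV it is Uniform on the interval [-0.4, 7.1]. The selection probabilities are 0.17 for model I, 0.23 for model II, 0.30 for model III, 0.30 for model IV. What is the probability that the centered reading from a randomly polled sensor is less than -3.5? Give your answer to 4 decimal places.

0.0442

Conditional on each model, P(X < -3.5): I: 0.260158; II: 0; III: 0; IV: 0.
By total probability, P(X < -3.5) = 0.17·0.260158 + 0.23·0 + 0.3·0 + 0.3·0 = 0.0442269.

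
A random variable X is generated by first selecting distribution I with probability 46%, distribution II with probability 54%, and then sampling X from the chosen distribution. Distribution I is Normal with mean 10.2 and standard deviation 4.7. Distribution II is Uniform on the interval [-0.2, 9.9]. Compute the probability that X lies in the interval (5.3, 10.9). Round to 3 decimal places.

Conditional on each component, P(5.3 < X < 10.9): I: 0.41062; II: 0.455446.
By total probability, P(5.3 < X < 10.9) = 0.46·0.41062 + 0.54·0.455446 = 0.434826.

0.435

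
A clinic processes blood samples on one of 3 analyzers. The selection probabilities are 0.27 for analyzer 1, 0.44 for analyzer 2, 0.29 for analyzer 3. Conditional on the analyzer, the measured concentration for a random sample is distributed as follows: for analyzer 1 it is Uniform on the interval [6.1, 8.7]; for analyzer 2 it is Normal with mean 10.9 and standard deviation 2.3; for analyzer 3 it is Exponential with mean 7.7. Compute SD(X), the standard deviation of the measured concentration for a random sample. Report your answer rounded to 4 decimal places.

4.7374

Per component, 1: μ=7.4, E[X²]=55.3233; 2: μ=10.9, E[X²]=124.1; 3: μ=7.7, E[X²]=118.58.
E[X] = 0.27·7.4 + 0.44·10.9 + 0.29·7.7 = 9.027.
E[X²] = 0.27·55.3233 + 0.44·124.1 + 0.29·118.58 = 103.93.
Var(X) = E[X²] − (E[X])² = 103.93 − 81.4867 = 22.4428.
SD(X) = √22.4428 = 4.73738.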